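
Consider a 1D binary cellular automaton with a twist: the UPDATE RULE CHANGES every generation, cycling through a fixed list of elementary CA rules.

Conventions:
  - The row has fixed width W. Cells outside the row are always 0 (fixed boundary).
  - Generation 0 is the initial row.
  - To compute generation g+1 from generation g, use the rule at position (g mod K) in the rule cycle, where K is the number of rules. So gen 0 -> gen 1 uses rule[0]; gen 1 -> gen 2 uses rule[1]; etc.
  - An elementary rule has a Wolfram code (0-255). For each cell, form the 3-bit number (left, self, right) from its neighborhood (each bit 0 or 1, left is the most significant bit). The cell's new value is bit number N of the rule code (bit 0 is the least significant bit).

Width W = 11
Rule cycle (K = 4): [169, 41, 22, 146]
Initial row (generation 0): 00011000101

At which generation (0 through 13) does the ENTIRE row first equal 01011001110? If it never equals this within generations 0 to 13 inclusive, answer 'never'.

Gen 0: 00011000101
Gen 1 (rule 169): 11010010010
Gen 2 (rule 41): 10100000000
Gen 3 (rule 22): 10110000000
Gen 4 (rule 146): 00001000000
Gen 5 (rule 169): 11100011111
Gen 6 (rule 41): 10001010000
Gen 7 (rule 22): 11011011000
Gen 8 (rule 146): 00000000100
Gen 9 (rule 169): 11111110001
Gen 10 (rule 41): 10000000100
Gen 11 (rule 22): 11000001110
Gen 12 (rule 146): 00100010101
Gen 13 (rule 169): 10001001010

Answer: never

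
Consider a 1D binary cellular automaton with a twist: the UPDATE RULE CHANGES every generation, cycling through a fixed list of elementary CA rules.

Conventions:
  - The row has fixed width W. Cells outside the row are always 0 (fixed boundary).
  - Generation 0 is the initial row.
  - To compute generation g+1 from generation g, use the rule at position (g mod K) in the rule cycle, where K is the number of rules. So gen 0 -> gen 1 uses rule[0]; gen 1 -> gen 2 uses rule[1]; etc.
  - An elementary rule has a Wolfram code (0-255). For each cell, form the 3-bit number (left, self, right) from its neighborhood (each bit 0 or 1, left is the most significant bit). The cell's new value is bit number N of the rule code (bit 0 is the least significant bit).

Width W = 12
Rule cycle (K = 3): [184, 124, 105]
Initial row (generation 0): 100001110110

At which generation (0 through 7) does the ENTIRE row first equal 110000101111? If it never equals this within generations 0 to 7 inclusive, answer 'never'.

Gen 0: 100001110110
Gen 1 (rule 184): 010001101101
Gen 2 (rule 124): 011001111111
Gen 3 (rule 105): 011001000001
Gen 4 (rule 184): 010100100000
Gen 5 (rule 124): 011110110000
Gen 6 (rule 105): 010011110111
Gen 7 (rule 184): 001011101110

Answer: never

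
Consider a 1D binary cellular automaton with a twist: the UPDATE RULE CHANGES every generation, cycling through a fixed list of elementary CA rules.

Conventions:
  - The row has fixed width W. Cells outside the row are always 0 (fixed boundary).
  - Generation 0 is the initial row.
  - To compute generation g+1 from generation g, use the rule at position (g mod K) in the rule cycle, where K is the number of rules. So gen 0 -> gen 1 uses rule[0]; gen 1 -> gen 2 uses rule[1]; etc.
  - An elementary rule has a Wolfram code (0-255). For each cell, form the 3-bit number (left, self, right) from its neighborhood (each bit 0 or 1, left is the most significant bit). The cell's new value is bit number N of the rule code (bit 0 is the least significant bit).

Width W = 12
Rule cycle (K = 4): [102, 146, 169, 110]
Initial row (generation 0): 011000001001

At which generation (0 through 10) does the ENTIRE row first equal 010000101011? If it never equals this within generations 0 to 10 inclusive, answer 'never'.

Answer: 5

Derivation:
Gen 0: 011000001001
Gen 1 (rule 102): 101000011011
Gen 2 (rule 146): 000100100000
Gen 3 (rule 169): 110000001111
Gen 4 (rule 110): 110000011001
Gen 5 (rule 102): 010000101011
Gen 6 (rule 146): 101001000000
Gen 7 (rule 169): 010000011111
Gen 8 (rule 110): 110000110001
Gen 9 (rule 102): 010001010011
Gen 10 (rule 146): 101010001100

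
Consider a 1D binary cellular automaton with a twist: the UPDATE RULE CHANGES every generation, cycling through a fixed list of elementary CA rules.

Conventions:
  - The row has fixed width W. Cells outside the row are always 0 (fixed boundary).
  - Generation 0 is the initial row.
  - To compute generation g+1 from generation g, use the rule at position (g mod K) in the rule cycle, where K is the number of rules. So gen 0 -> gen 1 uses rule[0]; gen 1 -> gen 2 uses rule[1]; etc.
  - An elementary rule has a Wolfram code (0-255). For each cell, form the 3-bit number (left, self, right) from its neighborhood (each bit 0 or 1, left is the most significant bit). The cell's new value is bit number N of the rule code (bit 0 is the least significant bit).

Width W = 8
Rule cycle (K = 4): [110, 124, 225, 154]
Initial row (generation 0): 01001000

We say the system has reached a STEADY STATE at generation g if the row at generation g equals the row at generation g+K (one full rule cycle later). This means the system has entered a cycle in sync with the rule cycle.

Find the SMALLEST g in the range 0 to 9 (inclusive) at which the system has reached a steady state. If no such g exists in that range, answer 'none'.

Gen 0: 01001000
Gen 1 (rule 110): 11011000
Gen 2 (rule 124): 11111100
Gen 3 (rule 225): 01111101
Gen 4 (rule 154): 11111000
Gen 5 (rule 110): 10001000
Gen 6 (rule 124): 11001100
Gen 7 (rule 225): 01000101
Gen 8 (rule 154): 10101000
Gen 9 (rule 110): 11111000
Gen 10 (rule 124): 10001100
Gen 11 (rule 225): 00100101
Gen 12 (rule 154): 01011000
Gen 13 (rule 110): 11111000

Answer: 9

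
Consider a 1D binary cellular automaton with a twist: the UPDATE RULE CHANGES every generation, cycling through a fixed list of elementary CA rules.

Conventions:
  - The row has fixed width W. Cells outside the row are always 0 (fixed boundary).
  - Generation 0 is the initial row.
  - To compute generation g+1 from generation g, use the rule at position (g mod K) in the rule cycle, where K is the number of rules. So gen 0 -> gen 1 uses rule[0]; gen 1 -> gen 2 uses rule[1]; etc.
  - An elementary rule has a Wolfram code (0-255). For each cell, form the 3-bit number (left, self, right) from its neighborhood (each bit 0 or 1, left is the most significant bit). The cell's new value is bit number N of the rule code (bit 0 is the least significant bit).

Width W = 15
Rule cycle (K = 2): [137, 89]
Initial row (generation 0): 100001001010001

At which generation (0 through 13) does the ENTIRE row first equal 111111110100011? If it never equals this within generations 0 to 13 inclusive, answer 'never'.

Gen 0: 100001001010001
Gen 1 (rule 137): 001100000000100
Gen 2 (rule 89): 101111111110011
Gen 3 (rule 137): 001111111100010
Gen 4 (rule 89): 101000000111001
Gen 5 (rule 137): 000011110110000
Gen 6 (rule 89): 111010010111111
Gen 7 (rule 137): 110000000111110
Gen 8 (rule 89): 111111110100011
Gen 9 (rule 137): 111111100001010
Gen 10 (rule 89): 100000111100001
Gen 11 (rule 137): 001110111001100
Gen 12 (rule 89): 101010101101111
Gen 13 (rule 137): 000000001001110

Answer: 8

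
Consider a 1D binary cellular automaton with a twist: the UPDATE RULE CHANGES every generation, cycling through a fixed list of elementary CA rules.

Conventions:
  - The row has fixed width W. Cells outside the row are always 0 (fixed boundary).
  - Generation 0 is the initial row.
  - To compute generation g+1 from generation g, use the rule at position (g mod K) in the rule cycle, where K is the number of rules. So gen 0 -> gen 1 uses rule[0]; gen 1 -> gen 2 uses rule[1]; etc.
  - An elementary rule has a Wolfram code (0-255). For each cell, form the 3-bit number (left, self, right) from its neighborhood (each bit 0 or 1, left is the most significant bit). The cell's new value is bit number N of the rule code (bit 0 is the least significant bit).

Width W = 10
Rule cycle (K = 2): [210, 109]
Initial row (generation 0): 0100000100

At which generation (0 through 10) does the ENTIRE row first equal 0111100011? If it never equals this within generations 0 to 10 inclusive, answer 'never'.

Answer: 7

Derivation:
Gen 0: 0100000100
Gen 1 (rule 210): 1010001010
Gen 2 (rule 109): 1110101110
Gen 3 (rule 210): 0110000111
Gen 4 (rule 109): 0110110101
Gen 5 (rule 210): 1010010000
Gen 6 (rule 109): 1110010111
Gen 7 (rule 210): 0111100011
Gen 8 (rule 109): 0100101011
Gen 9 (rule 210): 1011000001
Gen 10 (rule 109): 1111011101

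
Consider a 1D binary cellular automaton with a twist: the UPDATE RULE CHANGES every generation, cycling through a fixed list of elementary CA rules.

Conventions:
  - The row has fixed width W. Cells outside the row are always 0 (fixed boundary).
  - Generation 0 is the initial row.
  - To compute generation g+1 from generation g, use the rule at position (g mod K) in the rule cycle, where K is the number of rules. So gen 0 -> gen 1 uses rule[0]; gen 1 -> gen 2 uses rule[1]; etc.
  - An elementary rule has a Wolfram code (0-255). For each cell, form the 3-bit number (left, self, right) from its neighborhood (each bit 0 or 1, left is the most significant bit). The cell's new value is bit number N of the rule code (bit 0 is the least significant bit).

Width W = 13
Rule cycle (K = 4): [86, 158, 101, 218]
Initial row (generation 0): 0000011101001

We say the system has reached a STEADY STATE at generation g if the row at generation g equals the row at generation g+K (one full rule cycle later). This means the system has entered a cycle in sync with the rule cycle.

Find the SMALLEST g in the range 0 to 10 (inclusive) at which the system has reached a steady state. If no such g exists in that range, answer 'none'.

Answer: none

Derivation:
Gen 0: 0000011101001
Gen 1 (rule 86): 0000100101111
Gen 2 (rule 158): 0001111101110
Gen 3 (rule 101): 1100000110010
Gen 4 (rule 218): 1110001111101
Gen 5 (rule 86): 0011010000101
Gen 6 (rule 158): 0110011001101
Gen 7 (rule 101): 0010001000111
Gen 8 (rule 218): 0101010101111
Gen 9 (rule 86): 1101010100001
Gen 10 (rule 158): 1001010110011
Gen 11 (rule 101): 1001111010001
Gen 12 (rule 218): 0111111001010
Gen 13 (rule 86): 1000001111011
Gen 14 (rule 158): 1100011110010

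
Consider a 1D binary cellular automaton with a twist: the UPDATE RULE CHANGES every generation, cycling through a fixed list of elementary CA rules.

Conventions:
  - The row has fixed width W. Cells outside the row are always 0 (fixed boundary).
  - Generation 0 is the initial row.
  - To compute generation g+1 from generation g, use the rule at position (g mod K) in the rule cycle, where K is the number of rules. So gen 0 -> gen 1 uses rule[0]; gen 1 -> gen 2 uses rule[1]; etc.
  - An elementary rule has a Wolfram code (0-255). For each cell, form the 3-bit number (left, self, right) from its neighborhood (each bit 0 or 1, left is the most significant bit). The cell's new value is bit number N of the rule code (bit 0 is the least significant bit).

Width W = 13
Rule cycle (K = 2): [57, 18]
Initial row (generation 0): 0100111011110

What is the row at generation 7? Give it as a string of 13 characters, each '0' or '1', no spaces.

Gen 0: 0100111011110
Gen 1 (rule 57): 0010100110001
Gen 2 (rule 18): 0100011001010
Gen 3 (rule 57): 0011010100101
Gen 4 (rule 18): 0100000011000
Gen 5 (rule 57): 0011111010111
Gen 6 (rule 18): 0100000000000
Gen 7 (rule 57): 0011111111111

Answer: 0011111111111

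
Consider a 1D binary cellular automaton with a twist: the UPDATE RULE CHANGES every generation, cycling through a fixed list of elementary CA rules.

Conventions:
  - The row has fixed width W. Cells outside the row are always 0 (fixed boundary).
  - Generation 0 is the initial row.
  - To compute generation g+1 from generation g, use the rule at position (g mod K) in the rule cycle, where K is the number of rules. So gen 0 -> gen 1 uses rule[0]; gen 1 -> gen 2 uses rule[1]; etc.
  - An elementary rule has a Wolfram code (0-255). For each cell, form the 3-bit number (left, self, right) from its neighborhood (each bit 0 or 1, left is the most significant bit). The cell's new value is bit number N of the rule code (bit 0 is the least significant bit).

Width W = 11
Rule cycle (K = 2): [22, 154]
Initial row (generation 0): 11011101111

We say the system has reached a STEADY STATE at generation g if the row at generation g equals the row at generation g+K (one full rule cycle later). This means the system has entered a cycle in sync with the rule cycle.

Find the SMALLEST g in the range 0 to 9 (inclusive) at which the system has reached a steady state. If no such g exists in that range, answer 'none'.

Answer: 1

Derivation:
Gen 0: 11011101111
Gen 1 (rule 22): 00000000000
Gen 2 (rule 154): 00000000000
Gen 3 (rule 22): 00000000000
Gen 4 (rule 154): 00000000000
Gen 5 (rule 22): 00000000000
Gen 6 (rule 154): 00000000000
Gen 7 (rule 22): 00000000000
Gen 8 (rule 154): 00000000000
Gen 9 (rule 22): 00000000000
Gen 10 (rule 154): 00000000000
Gen 11 (rule 22): 00000000000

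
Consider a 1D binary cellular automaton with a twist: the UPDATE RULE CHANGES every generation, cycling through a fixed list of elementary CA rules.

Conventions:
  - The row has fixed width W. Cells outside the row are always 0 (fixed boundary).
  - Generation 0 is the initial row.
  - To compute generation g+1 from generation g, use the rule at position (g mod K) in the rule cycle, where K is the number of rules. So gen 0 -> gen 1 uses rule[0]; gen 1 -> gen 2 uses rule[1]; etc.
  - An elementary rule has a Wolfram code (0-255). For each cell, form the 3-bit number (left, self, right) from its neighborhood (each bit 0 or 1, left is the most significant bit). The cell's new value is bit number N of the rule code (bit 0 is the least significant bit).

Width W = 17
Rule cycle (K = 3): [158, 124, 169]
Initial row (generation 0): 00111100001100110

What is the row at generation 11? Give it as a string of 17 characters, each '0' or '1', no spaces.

Gen 0: 00111100001100110
Gen 1 (rule 158): 01111010011011101
Gen 2 (rule 124): 01001111011110111
Gen 3 (rule 169): 00001110111101110
Gen 4 (rule 158): 00011100111001101
Gen 5 (rule 124): 00010110101101111
Gen 6 (rule 169): 11001101011011110
Gen 7 (rule 158): 10111001010011101
Gen 8 (rule 124): 11101101111010111
Gen 9 (rule 169): 11011011110101110
Gen 10 (rule 158): 10010011100101101
Gen 11 (rule 124): 11011010110111111

Answer: 11011010110111111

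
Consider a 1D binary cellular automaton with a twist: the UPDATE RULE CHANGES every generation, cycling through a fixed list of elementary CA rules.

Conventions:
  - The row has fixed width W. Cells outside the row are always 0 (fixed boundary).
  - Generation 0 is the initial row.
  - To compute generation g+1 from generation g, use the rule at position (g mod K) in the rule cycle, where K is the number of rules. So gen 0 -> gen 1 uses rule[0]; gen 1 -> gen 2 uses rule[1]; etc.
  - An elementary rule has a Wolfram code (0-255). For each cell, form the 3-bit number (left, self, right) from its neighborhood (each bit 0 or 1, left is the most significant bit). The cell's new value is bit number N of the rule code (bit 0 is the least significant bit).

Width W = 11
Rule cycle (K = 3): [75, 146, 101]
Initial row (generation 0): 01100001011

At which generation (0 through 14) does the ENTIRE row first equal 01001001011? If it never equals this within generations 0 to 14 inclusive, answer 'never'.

Gen 0: 01100001011
Gen 1 (rule 75): 11101110011
Gen 2 (rule 146): 01000101100
Gen 3 (rule 101): 01010110101
Gen 4 (rule 75): 10000110000
Gen 5 (rule 146): 01001001000
Gen 6 (rule 101): 01001001011
Gen 7 (rule 75): 10010010011
Gen 8 (rule 146): 01101101100
Gen 9 (rule 101): 00110110101
Gen 10 (rule 75): 11110110000
Gen 11 (rule 146): 01100001000
Gen 12 (rule 101): 00101101011
Gen 13 (rule 75): 11001100011
Gen 14 (rule 146): 00110010100

Answer: 6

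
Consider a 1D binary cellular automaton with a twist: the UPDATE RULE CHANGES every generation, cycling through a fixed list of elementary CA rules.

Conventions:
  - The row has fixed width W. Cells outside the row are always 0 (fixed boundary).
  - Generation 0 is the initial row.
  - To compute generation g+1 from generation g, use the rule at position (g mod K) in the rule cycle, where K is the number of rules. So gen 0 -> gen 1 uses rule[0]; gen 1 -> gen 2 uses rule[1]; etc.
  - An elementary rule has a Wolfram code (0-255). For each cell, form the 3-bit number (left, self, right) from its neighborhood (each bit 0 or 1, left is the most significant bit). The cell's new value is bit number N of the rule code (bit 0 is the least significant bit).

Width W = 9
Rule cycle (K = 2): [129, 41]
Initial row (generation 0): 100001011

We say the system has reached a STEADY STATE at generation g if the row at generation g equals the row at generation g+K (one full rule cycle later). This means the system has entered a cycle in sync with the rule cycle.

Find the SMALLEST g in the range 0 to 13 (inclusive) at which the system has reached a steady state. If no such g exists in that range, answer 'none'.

Gen 0: 100001011
Gen 1 (rule 129): 001100000
Gen 2 (rule 41): 101001111
Gen 3 (rule 129): 000000110
Gen 4 (rule 41): 111110100
Gen 5 (rule 129): 011100001
Gen 6 (rule 41): 010001100
Gen 7 (rule 129): 000100001
Gen 8 (rule 41): 110001100
Gen 9 (rule 129): 000100001
Gen 10 (rule 41): 110001100
Gen 11 (rule 129): 000100001
Gen 12 (rule 41): 110001100
Gen 13 (rule 129): 000100001
Gen 14 (rule 41): 110001100
Gen 15 (rule 129): 000100001

Answer: 7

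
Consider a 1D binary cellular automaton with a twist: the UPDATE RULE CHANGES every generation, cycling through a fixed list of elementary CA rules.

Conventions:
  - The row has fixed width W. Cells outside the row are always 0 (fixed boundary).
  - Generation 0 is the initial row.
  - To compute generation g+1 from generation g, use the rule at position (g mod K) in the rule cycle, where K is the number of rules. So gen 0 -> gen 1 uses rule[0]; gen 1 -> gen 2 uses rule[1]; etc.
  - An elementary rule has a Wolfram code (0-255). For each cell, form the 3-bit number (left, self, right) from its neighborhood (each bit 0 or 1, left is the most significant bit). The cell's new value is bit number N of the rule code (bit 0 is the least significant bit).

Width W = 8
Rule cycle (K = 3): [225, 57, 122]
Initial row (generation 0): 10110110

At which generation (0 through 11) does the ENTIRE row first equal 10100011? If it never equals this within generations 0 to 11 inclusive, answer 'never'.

Answer: 5

Derivation:
Gen 0: 10110110
Gen 1 (rule 225): 01011010
Gen 2 (rule 57): 00110101
Gen 3 (rule 122): 01111010
Gen 4 (rule 225): 00111100
Gen 5 (rule 57): 10100011
Gen 6 (rule 122): 01010111
Gen 7 (rule 225): 00101011
Gen 8 (rule 57): 10010110
Gen 9 (rule 122): 01101111
Gen 10 (rule 225): 00110111
Gen 11 (rule 57): 10101100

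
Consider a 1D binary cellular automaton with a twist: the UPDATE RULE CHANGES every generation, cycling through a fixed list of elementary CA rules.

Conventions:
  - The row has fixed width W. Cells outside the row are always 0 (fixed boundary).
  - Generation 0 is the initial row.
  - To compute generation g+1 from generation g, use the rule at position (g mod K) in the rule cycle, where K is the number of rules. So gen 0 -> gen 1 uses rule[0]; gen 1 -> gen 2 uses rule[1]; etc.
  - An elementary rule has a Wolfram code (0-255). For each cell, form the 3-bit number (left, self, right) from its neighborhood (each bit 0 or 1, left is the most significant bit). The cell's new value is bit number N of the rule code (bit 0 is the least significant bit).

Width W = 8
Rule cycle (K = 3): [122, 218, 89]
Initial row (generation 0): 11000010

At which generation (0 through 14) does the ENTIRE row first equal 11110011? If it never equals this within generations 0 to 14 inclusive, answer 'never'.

Answer: never

Derivation:
Gen 0: 11000010
Gen 1 (rule 122): 11100101
Gen 2 (rule 218): 11111000
Gen 3 (rule 89): 10001111
Gen 4 (rule 122): 01011001
Gen 5 (rule 218): 10011110
Gen 6 (rule 89): 01010011
Gen 7 (rule 122): 10101111
Gen 8 (rule 218): 00001111
Gen 9 (rule 89): 11101001
Gen 10 (rule 122): 10110110
Gen 11 (rule 218): 00110111
Gen 12 (rule 89): 10110101
Gen 13 (rule 122): 01111010
Gen 14 (rule 218): 11111001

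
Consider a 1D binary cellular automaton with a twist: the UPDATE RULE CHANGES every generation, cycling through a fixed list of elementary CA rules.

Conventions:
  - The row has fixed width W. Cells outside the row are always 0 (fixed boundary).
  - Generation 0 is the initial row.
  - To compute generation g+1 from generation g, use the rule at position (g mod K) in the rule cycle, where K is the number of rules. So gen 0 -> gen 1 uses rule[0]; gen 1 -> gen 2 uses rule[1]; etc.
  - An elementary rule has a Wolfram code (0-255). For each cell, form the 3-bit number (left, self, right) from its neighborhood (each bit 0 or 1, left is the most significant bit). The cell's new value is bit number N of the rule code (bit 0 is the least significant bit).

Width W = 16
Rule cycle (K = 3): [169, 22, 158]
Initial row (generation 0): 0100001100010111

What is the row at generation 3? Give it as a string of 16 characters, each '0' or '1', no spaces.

Gen 0: 0100001100010111
Gen 1 (rule 169): 0001101001001110
Gen 2 (rule 22): 0010001111110001
Gen 3 (rule 158): 0111011111101011

Answer: 0111011111101011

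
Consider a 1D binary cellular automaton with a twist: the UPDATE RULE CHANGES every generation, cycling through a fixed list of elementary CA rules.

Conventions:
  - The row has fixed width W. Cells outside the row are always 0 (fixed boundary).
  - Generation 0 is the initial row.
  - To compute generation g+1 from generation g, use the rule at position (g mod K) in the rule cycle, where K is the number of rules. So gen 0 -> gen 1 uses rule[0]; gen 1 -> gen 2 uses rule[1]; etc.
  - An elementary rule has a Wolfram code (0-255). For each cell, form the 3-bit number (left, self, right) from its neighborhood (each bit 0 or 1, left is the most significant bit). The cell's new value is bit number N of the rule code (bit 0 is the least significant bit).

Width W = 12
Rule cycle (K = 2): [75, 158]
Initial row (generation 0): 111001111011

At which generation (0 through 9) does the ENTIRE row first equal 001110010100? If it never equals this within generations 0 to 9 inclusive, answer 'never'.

Gen 0: 111001111011
Gen 1 (rule 75): 101011001011
Gen 2 (rule 158): 101010111010
Gen 3 (rule 75): 000000101000
Gen 4 (rule 158): 000001101100
Gen 5 (rule 75): 111111101101
Gen 6 (rule 158): 111111001001
Gen 7 (rule 75): 100001010010
Gen 8 (rule 158): 110011011111
Gen 9 (rule 75): 110111010001

Answer: never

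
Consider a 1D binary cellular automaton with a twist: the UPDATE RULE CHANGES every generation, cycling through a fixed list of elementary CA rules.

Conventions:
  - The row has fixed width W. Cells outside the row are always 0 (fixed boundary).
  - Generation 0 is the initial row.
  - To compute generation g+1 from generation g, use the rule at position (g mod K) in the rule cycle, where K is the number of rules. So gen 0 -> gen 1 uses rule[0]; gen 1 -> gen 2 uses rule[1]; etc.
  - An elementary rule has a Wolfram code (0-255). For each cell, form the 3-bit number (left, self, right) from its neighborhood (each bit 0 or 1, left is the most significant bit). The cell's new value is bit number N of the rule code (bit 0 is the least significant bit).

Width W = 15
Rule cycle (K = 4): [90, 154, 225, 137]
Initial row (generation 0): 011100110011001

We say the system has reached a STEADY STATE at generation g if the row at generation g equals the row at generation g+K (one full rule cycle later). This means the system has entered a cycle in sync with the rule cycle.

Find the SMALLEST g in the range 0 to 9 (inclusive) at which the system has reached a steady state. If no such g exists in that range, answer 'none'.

Answer: none

Derivation:
Gen 0: 011100110011001
Gen 1 (rule 90): 110111111111110
Gen 2 (rule 154): 100111111111101
Gen 3 (rule 225): 000011111111110
Gen 4 (rule 137): 111011111111100
Gen 5 (rule 90): 101010000000110
Gen 6 (rule 154): 000001000001101
Gen 7 (rule 225): 111100011100110
Gen 8 (rule 137): 111001011000100
Gen 9 (rule 90): 101110011101010
Gen 10 (rule 154): 001101111000001
Gen 11 (rule 225): 100110111011100
Gen 12 (rule 137): 000100110011001
Gen 13 (rule 90): 001011111111110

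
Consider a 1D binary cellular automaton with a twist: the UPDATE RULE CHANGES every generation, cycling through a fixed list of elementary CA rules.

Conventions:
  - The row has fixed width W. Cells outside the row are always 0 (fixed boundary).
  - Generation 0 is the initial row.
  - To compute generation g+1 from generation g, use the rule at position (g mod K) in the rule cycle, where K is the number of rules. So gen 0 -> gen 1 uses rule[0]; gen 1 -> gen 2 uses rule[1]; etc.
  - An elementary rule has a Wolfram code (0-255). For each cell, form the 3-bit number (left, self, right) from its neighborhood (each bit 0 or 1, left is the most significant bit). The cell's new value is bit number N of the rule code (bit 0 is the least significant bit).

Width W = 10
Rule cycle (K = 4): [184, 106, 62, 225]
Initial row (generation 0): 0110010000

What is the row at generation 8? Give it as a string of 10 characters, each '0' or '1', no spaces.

Answer: 0101010100

Derivation:
Gen 0: 0110010000
Gen 1 (rule 184): 0101001000
Gen 2 (rule 106): 1010010000
Gen 3 (rule 62): 1111111000
Gen 4 (rule 225): 0111111011
Gen 5 (rule 184): 0111110110
Gen 6 (rule 106): 1100011110
Gen 7 (rule 62): 1010110001
Gen 8 (rule 225): 0101010100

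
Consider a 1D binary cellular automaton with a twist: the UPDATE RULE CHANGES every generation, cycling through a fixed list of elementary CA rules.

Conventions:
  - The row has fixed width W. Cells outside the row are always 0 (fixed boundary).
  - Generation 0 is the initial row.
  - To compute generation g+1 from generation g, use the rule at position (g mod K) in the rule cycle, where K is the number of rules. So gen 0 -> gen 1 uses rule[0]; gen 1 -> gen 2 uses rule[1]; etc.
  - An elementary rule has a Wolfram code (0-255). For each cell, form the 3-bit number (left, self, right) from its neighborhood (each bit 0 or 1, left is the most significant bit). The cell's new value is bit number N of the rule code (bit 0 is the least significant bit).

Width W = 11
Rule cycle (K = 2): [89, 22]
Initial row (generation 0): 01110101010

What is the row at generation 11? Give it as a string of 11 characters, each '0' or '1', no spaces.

Gen 0: 01110101010
Gen 1 (rule 89): 01010000001
Gen 2 (rule 22): 11011000011
Gen 3 (rule 89): 11011111011
Gen 4 (rule 22): 00000000000
Gen 5 (rule 89): 11111111111
Gen 6 (rule 22): 00000000000
Gen 7 (rule 89): 11111111111
Gen 8 (rule 22): 00000000000
Gen 9 (rule 89): 11111111111
Gen 10 (rule 22): 00000000000
Gen 11 (rule 89): 11111111111

Answer: 11111111111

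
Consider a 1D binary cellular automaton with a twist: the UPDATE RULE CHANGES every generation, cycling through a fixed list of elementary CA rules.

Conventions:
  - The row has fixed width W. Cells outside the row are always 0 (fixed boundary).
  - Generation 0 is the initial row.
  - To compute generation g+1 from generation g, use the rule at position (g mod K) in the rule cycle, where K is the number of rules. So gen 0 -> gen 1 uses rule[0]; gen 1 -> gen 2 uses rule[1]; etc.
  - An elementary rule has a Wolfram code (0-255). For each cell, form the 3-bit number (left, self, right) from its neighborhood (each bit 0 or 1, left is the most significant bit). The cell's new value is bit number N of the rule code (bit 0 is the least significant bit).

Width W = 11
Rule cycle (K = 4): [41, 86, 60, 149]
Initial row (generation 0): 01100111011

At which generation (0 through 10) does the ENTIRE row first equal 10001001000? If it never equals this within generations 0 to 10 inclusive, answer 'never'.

Gen 0: 01100111011
Gen 1 (rule 41): 01000100110
Gen 2 (rule 86): 11101111011
Gen 3 (rule 60): 10011000110
Gen 4 (rule 149): 11000110001
Gen 5 (rule 41): 10010100100
Gen 6 (rule 86): 11110111110
Gen 7 (rule 60): 10001100001
Gen 8 (rule 149): 11100011101
Gen 9 (rule 41): 10001010010
Gen 10 (rule 86): 11011011111

Answer: never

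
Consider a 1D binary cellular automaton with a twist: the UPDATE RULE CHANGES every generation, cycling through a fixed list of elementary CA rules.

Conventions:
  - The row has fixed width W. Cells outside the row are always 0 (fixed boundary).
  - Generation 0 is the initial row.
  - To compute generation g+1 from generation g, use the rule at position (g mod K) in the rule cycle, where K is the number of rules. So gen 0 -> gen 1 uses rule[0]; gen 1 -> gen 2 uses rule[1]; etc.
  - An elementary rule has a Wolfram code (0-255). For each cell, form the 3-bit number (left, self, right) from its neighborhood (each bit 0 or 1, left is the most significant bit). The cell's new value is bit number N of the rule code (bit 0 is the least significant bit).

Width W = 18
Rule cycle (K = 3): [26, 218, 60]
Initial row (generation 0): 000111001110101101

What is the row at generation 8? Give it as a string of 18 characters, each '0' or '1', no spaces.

Gen 0: 000111001110101101
Gen 1 (rule 26): 001100111000001000
Gen 2 (rule 218): 011111111100010100
Gen 3 (rule 60): 010000000010011110
Gen 4 (rule 26): 101000000101110001
Gen 5 (rule 218): 000100001001111010
Gen 6 (rule 60): 000110001101000111
Gen 7 (rule 26): 001101011000101100
Gen 8 (rule 218): 011100011101001110

Answer: 011100011101001110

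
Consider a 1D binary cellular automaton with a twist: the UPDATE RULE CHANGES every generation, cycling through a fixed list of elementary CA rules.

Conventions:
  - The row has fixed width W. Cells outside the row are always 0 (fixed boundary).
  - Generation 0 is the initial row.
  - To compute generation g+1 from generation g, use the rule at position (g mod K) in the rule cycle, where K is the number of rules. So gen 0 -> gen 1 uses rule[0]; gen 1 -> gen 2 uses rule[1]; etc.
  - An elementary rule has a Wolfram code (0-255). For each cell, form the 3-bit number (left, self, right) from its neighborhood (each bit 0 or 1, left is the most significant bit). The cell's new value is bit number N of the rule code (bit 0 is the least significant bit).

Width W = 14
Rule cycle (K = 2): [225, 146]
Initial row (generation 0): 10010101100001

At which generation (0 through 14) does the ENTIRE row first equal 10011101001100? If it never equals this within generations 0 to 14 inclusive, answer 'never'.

Answer: never

Derivation:
Gen 0: 10010101100001
Gen 1 (rule 225): 00001010101100
Gen 2 (rule 146): 00010000000010
Gen 3 (rule 225): 11000111111000
Gen 4 (rule 146): 00101011110100
Gen 5 (rule 225): 10010101111001
Gen 6 (rule 146): 01100000110110
Gen 7 (rule 225): 00101110011010
Gen 8 (rule 146): 01000101100001
Gen 9 (rule 225): 00010010101100
Gen 10 (rule 146): 00101100000010
Gen 11 (rule 225): 10010101111000
Gen 12 (rule 146): 01100000110100
Gen 13 (rule 225): 00101110011001
Gen 14 (rule 146): 01000101100110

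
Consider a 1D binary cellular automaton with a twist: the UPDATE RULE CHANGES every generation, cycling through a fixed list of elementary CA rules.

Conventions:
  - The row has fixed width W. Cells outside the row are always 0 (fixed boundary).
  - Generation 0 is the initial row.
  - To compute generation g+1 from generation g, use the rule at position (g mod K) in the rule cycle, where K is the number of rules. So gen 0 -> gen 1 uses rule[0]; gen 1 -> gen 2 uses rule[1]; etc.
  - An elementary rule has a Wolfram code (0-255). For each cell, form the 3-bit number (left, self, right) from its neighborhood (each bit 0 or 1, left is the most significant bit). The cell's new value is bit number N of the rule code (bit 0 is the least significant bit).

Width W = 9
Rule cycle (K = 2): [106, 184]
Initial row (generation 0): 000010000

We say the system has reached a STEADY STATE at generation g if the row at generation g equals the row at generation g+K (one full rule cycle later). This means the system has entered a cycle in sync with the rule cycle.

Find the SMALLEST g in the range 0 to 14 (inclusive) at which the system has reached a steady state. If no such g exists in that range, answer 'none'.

Gen 0: 000010000
Gen 1 (rule 106): 000100000
Gen 2 (rule 184): 000010000
Gen 3 (rule 106): 000100000
Gen 4 (rule 184): 000010000
Gen 5 (rule 106): 000100000
Gen 6 (rule 184): 000010000
Gen 7 (rule 106): 000100000
Gen 8 (rule 184): 000010000
Gen 9 (rule 106): 000100000
Gen 10 (rule 184): 000010000
Gen 11 (rule 106): 000100000
Gen 12 (rule 184): 000010000
Gen 13 (rule 106): 000100000
Gen 14 (rule 184): 000010000
Gen 15 (rule 106): 000100000
Gen 16 (rule 184): 000010000

Answer: 0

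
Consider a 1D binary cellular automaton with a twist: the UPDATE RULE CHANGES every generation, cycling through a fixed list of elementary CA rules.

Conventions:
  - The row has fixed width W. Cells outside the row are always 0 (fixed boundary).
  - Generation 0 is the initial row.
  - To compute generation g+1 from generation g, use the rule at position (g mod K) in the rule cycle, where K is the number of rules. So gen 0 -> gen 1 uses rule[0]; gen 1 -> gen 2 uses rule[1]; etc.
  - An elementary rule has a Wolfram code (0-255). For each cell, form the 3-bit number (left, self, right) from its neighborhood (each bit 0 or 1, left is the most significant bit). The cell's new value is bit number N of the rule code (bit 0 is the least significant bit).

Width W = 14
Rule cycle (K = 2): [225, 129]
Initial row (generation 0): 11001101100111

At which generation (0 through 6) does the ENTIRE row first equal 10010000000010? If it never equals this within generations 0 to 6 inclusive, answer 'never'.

Answer: never

Derivation:
Gen 0: 11001101100111
Gen 1 (rule 225): 01000110100011
Gen 2 (rule 129): 00010000001000
Gen 3 (rule 225): 11000111100011
Gen 4 (rule 129): 00010011001000
Gen 5 (rule 225): 11000001000011
Gen 6 (rule 129): 00011100011000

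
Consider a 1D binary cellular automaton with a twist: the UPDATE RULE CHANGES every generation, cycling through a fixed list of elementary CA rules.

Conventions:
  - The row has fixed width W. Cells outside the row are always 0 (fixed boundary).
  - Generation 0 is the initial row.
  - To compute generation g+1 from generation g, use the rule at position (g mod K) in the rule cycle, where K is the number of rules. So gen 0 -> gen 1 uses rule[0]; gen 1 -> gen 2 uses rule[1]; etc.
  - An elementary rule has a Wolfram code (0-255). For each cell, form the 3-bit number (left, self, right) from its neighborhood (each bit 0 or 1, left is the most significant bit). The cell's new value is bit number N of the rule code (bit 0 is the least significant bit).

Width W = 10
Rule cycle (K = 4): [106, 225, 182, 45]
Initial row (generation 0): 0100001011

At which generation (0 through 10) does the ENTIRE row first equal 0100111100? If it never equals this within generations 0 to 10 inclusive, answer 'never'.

Answer: 3

Derivation:
Gen 0: 0100001011
Gen 1 (rule 106): 1000010111
Gen 2 (rule 225): 0011001011
Gen 3 (rule 182): 0100111100
Gen 4 (rule 45): 0100100001
Gen 5 (rule 106): 1001000010
Gen 6 (rule 225): 0000011000
Gen 7 (rule 182): 0000100100
Gen 8 (rule 45): 1110100101
Gen 9 (rule 106): 1011001010
Gen 10 (rule 225): 0101000100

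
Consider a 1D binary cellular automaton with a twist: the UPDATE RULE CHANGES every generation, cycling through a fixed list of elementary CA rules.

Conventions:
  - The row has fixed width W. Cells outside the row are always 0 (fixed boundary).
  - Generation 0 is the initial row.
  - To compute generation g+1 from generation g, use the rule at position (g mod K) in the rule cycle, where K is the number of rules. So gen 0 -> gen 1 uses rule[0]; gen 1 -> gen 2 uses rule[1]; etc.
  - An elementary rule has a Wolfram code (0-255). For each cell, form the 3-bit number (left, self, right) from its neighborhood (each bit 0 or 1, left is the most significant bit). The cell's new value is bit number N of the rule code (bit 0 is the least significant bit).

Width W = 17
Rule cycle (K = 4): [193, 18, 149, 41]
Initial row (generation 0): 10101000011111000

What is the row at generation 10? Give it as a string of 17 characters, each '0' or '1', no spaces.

Gen 0: 10101000011111000
Gen 1 (rule 193): 00000011001111011
Gen 2 (rule 18): 00000100110000000
Gen 3 (rule 149): 11110110001111111
Gen 4 (rule 41): 10001100101000000
Gen 5 (rule 193): 00100100000011111
Gen 6 (rule 18): 01011010000100000
Gen 7 (rule 149): 01000011110111111
Gen 8 (rule 41): 00011010001100000
Gen 9 (rule 193): 11001000100101111
Gen 10 (rule 18): 00110101011000000

Answer: 00110101011000000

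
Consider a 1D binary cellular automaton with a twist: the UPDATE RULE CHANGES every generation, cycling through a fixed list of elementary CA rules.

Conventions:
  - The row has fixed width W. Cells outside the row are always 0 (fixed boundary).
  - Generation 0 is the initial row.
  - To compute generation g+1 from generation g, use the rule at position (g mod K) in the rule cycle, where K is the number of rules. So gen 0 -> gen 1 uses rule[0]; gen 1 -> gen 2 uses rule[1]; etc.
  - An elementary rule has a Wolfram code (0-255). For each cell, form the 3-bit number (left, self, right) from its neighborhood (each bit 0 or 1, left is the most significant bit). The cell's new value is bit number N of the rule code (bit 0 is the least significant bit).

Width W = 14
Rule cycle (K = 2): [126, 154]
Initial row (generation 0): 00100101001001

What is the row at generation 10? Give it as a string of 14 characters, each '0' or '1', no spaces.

Gen 0: 00100101001001
Gen 1 (rule 126): 01111111111111
Gen 2 (rule 154): 11111111111110
Gen 3 (rule 126): 10000000000011
Gen 4 (rule 154): 01000000000110
Gen 5 (rule 126): 11100000001111
Gen 6 (rule 154): 11010000011110
Gen 7 (rule 126): 11111000110011
Gen 8 (rule 154): 11110101101110
Gen 9 (rule 126): 10011111111011
Gen 10 (rule 154): 01111111110010

Answer: 01111111110010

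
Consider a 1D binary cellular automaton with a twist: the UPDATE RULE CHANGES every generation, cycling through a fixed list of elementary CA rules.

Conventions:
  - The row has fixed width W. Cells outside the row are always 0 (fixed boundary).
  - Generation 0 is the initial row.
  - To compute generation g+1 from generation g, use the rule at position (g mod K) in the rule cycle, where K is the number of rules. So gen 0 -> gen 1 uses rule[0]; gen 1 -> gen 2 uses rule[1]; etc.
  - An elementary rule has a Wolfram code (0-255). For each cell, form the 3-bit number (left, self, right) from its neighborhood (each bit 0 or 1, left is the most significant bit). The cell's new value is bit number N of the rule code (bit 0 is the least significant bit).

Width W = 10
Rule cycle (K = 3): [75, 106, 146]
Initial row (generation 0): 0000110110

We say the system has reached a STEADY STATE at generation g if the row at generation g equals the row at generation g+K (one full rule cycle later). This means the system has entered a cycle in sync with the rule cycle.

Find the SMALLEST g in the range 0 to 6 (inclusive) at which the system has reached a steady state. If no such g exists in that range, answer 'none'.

Answer: none

Derivation:
Gen 0: 0000110110
Gen 1 (rule 75): 1111110110
Gen 2 (rule 106): 1000011110
Gen 3 (rule 146): 0100101101
Gen 4 (rule 75): 1001001100
Gen 5 (rule 106): 0010011100
Gen 6 (rule 146): 0101101010
Gen 7 (rule 75): 1001100000
Gen 8 (rule 106): 0011100000
Gen 9 (rule 146): 0101010000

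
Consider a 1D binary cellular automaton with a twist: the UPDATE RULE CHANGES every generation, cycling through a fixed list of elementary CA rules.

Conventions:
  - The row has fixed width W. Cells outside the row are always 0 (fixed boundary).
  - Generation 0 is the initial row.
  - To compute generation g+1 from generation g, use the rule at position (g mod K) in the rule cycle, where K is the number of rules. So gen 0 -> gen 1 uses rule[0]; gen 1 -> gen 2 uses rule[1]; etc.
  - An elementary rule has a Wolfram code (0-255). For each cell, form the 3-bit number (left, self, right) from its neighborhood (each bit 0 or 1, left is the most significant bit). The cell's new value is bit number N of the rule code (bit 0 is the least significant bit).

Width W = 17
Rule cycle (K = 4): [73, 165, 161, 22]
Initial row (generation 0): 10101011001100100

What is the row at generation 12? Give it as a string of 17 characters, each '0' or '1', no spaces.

Gen 0: 10101011001100100
Gen 1 (rule 73): 00000011001100001
Gen 2 (rule 165): 11111000000001101
Gen 3 (rule 161): 01110011111100010
Gen 4 (rule 22): 10001100000010111
Gen 5 (rule 73): 00101101111000101
Gen 6 (rule 165): 10110010110010111
Gen 7 (rule 161): 01000001000001010
Gen 8 (rule 22): 11100011100011011
Gen 9 (rule 73): 10101010101011011
Gen 10 (rule 165): 11111111111100100
Gen 11 (rule 161): 01111111111000001
Gen 12 (rule 22): 10000000000100011

Answer: 10000000000100011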